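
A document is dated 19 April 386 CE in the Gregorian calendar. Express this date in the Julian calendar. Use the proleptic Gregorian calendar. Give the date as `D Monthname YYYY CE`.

18 April 386 CE

The Julian–Gregorian offset here is 1 day (Julian trailing).
19 April 386 Gregorian − 1 day → 18 April 386 Julian.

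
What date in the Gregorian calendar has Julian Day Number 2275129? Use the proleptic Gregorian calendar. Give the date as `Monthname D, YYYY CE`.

JDN 2451545 is 1 Jan 2000; 2275129 is −176416 days from there.

December 28, 1516 CE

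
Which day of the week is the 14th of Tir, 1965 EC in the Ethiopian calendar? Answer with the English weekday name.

In the Gregorian calendar this is 22 January 1973 (JDN 2441705).
2441705 ≡ 0 (mod 7); counting from Monday = 0 gives Monday.

Monday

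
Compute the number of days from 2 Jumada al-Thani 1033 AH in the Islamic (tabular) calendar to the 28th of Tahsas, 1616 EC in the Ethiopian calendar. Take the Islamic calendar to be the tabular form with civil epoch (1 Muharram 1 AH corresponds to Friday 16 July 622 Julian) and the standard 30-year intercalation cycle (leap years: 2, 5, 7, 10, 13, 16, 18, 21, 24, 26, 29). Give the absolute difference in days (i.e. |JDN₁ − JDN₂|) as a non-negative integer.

First date → JDN 2314295; second date → JDN 2314217.
The interval is |2314295 − 2314217| = 78 days.

78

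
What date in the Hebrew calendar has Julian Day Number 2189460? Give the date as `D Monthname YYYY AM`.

The proleptic Gregorian equivalent of JDN 2189460 is 8 June 1282.
In the Hebrew calendar that day is 23 Sivan 5042 AM.

23 Sivan 5042 AM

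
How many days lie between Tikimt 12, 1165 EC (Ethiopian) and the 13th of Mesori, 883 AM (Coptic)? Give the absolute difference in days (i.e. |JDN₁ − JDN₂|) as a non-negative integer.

First date → JDN 2149413; second date → JDN 2147522.
The interval is |2149413 − 2147522| = 1891 days.

1891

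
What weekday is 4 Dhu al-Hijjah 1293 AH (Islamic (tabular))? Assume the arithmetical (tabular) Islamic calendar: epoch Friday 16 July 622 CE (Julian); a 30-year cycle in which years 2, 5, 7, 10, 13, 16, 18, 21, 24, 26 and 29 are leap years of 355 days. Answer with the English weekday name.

This is JDN 2406610 (21 December 1876 Gregorian).
JDN 2406610 mod 7 = 3, and JDN 0 was a Monday, so this is a Thursday.

Thursday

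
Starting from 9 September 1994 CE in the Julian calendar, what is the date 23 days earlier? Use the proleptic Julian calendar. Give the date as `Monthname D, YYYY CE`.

August 17, 1994 CE

JDN of 9 September 1994 CE = 2449618.
2449618 − 23 = 2449595.
JDN 2449595 in the Julian calendar is August 17, 1994 CE.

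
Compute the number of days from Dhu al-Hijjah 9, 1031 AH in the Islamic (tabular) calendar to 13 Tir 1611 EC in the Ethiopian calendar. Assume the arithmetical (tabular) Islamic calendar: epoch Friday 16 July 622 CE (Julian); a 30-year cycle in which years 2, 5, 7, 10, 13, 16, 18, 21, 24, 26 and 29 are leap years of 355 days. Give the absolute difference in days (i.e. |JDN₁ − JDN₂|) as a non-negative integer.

First date → JDN 2313771; second date → JDN 2312405.
The interval is |2313771 − 2312405| = 1366 days.

1366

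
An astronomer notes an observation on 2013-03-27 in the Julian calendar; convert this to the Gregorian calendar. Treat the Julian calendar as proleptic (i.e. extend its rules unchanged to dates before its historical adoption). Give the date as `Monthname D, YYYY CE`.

April 9, 2013 CE

At this point the Julian calendar is 13 days behind the Gregorian.
27 March 2013 Julian + 13 days → 9 April 2013 Gregorian.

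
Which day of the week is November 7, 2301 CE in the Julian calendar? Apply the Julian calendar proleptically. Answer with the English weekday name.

Saturday

This is JDN 2561809 (23 November 2301 Gregorian).
2561809 ≡ 5 (mod 7); counting from Monday = 0 gives Saturday.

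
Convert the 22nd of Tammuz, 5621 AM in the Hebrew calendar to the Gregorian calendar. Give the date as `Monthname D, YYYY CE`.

Both dates share Julian Day Number 2400957; in the Gregorian calendar that is 30 June 1861 CE.

June 30, 1861 CE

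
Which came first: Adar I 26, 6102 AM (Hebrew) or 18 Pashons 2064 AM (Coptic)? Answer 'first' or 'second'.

Converting both to JDN: 2576520 vs 2578798; the smaller is the first.

first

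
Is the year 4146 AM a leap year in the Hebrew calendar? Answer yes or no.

no

Hebrew year 4146 is year 4 of its 19-year Metonic cycle; leap years are at positions 3, 6, 8, 11, 14, 17, 19, so it is a common year (12 months).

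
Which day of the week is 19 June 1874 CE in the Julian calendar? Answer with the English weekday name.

Equivalently 1 July 1874 Gregorian, JDN 2405706.
Since JDN mod 7 = 2 (0 = Monday), the day is Wednesday.

Wednesday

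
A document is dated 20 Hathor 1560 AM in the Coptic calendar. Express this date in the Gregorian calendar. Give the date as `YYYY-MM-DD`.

Both dates share Julian Day Number 2394534; in the Gregorian calendar that is 29 November 1843 CE.

1843-11-29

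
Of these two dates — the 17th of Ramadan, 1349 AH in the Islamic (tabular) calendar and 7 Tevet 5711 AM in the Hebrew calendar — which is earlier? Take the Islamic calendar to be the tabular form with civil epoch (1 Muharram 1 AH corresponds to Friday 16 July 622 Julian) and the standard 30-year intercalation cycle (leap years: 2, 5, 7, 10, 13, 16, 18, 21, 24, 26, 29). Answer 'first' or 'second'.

First date → JDN 2426378; second date → JDN 2433632.
JDN 2426378 < JDN 2433632, so the first date is earlier.

first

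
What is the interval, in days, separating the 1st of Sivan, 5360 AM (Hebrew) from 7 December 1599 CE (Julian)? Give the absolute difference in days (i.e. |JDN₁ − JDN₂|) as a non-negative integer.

First date → JDN 2305582; second date → JDN 2305433.
The interval is |2305582 − 2305433| = 149 days.

149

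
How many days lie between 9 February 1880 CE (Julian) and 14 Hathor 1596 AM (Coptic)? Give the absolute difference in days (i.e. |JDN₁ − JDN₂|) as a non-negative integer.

90

First date → JDN 2407767; second date → JDN 2407677.
The interval is |2407767 − 2407677| = 90 days.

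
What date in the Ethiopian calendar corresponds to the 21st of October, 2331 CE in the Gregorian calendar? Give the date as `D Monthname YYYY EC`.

Julian Day Number of the source date = 2572733.
Converting JDN 2572733 to the Ethiopian calendar gives 7 Tikimt 2324 EC.

7 Tikimt 2324 EC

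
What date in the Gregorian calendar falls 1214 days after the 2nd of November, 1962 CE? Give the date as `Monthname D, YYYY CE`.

February 28, 1966 CE

JDN of the 2nd of November, 1962 CE = 2437971.
2437971 + 1214 = 2439185.
JDN 2439185 in the Gregorian calendar is February 28, 1966 CE.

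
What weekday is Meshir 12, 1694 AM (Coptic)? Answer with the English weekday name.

In the Gregorian calendar this is 19 February 1978 (JDN 2443559).
2443559 ≡ 6 (mod 7); counting from Monday = 0 gives Sunday.

Sunday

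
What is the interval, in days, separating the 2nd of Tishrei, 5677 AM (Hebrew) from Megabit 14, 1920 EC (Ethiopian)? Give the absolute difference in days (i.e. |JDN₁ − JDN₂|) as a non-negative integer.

4193

JDN of the first date = 2421136.
JDN of the second date = 2425329.
|2425329 − 2421136| = 4193.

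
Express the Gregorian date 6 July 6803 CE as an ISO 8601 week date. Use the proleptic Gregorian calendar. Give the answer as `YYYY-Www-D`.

6803-W27-7

The weekday is Sunday (ISO weekday 7).
That Sunday belongs to ISO week 27 of ISO year 6803.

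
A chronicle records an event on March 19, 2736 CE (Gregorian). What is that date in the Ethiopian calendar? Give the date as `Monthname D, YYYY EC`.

Both dates share Julian Day Number 2720441; in the Ethiopian calendar that is 4 Megabit 2728 EC.

Megabit 4, 2728 EC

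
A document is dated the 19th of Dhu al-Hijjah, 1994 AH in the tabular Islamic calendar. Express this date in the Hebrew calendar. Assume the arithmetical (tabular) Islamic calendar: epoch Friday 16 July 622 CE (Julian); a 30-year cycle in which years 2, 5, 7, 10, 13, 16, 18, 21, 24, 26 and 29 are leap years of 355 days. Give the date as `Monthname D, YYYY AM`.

Julian Day Number of the source date = 2655036.
Converting JDN 2655036 to the Hebrew calendar gives 19 Shevat 6317 AM.

Shevat 19, 6317 AM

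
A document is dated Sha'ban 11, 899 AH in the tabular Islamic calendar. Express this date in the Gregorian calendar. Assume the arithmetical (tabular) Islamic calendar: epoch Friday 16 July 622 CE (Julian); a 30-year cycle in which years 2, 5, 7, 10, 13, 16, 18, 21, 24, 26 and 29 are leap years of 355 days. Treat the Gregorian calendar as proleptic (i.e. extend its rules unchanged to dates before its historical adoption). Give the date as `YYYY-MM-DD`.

1494-05-26

Julian Day Number of the source date = 2266878.
Converting JDN 2266878 to the Gregorian calendar gives 26 May 1494 CE.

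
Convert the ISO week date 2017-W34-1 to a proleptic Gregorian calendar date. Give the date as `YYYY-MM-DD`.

ISO week 1 of 2017 is the week containing the first Thursday of 2017.
Week 34, day 1 (Monday) lands on 2017-08-21.

2017-08-21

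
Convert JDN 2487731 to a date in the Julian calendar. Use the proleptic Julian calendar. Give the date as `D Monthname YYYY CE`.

14 January 2099 CE

The Gregorian equivalent of JDN 2487731 is 27 January 2099.
In the Julian calendar that day is 14 January 2099 CE.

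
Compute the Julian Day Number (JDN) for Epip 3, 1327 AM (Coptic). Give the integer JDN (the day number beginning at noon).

2309653

Equivalently 7 July 1611 (Gregorian).
JDN 2451545 is 1 January 2000 CE (Gregorian); the target day is −141892 days from there, so JDN = 2309653.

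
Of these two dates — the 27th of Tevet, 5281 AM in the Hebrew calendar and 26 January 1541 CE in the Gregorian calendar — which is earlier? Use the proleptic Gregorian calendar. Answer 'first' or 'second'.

first

First date → JDN 2276609; second date → JDN 2283924.
JDN 2276609 < JDN 2283924, so the first date is earlier.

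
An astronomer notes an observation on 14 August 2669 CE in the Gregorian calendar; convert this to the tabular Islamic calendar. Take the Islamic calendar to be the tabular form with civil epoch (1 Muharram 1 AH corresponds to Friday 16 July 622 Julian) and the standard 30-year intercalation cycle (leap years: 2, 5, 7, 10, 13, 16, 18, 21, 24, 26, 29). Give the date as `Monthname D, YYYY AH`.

Julian Day Number of the source date = 2696118.
Converting JDN 2696118 to the tabular Islamic calendar gives 25 Dhu al-Qa'dah 2110 AH.

Dhu al-Qa'dah 25, 2110 AH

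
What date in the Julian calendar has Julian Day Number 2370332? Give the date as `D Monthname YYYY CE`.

13 August 1777 CE

JDN 2370332 is 24 August 1777 in the Gregorian calendar.
In the Julian calendar that day is 13 August 1777 CE.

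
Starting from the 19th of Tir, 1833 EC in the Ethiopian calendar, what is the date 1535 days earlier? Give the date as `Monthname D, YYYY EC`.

Hidar 5, 1829 EC

The starting date is JDN 2393497; 2393497 − 1535 = 2391962.
JDN 2391962 corresponds to Hidar 5, 1829 EC.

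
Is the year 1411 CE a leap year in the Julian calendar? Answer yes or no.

no

1411 mod 4 = 3, so it is a common year in the Julian calendar.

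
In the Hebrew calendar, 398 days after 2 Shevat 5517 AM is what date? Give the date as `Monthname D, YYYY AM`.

JDN of 2 Shevat 5517 AM = 2362814.
2362814 + 398 = 2363212.
JDN 2363212 in the Hebrew calendar is Adar I 17, 5518 AM.

Adar I 17, 5518 AM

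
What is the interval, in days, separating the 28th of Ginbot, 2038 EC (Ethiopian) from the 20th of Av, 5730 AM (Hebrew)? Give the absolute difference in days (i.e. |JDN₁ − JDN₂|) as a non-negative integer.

JDN of the first date = 2468502.
JDN of the second date = 2440821.
|2440821 − 2468502| = 27681.

27681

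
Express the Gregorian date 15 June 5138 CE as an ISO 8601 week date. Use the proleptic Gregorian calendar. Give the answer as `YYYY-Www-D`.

The weekday is Wednesday (ISO weekday 3).
That Wednesday belongs to ISO week 24 of ISO year 5138.

5138-W24-3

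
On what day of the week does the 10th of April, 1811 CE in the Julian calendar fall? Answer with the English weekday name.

In the Gregorian calendar this is 22 April 1811 (JDN 2382625).
JDN 2382625 mod 7 = 0, and JDN 0 was a Monday, so this is a Monday.

Monday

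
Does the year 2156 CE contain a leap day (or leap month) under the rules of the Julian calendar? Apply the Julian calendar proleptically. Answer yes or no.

2156 mod 4 = 0, so it is a leap year in the Julian calendar.

yes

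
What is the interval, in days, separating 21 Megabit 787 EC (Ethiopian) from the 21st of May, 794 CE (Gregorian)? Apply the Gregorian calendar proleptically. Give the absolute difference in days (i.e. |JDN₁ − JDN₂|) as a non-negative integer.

First date → JDN 2011507; second date → JDN 2011203.
The interval is |2011507 − 2011203| = 304 days.

304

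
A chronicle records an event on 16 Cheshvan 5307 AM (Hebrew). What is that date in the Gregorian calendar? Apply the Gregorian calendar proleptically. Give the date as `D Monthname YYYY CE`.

Both dates share Julian Day Number 2286019; in the Gregorian calendar that is 22 October 1546 CE.

22 October 1546 CE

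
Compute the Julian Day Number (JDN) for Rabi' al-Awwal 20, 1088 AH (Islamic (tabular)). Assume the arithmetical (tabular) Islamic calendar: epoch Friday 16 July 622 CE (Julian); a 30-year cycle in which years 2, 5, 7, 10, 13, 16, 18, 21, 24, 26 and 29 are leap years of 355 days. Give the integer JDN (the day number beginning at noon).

2333715

In the Gregorian calendar the same day is 23 May 1677.
JDN 2451545 is 1 January 2000 CE (Gregorian); the target day is −117830 days from there, so JDN = 2333715.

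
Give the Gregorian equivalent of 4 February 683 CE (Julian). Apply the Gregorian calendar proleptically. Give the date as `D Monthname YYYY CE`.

At this point the Julian calendar is 3 days behind the Gregorian.
4 February 683 Julian + 3 days → 7 February 683 Gregorian.

7 February 683 CE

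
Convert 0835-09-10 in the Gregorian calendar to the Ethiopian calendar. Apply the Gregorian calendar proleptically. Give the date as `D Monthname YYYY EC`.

8 Meskerem 828 EC

Julian Day Number of the source date = 2026290.
Converting JDN 2026290 to the Ethiopian calendar gives 8 Meskerem 828 EC.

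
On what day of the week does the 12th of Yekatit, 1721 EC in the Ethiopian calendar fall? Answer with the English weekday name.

Thursday

Equivalently 17 February 1729 Gregorian, JDN 2352612.
Since JDN mod 7 = 3 (0 = Monday), the day is Thursday.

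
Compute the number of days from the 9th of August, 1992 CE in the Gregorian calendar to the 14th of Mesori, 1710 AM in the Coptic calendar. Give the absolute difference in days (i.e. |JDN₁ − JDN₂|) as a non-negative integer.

741

JDN of the first date = 2448844.
JDN of the second date = 2449585.
|2449585 − 2448844| = 741.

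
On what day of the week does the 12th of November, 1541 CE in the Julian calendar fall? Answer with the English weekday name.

Saturday

In the proleptic Gregorian calendar this is 22 November 1541 (JDN 2284224).
2284224 ≡ 5 (mod 7); counting from Monday = 0 gives Saturday.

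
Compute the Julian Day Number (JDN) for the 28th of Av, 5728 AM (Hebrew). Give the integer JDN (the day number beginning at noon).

In the Gregorian calendar the same day is 22 August 1968.
JDN 2400001 is 17 November 1858 CE (Gregorian), MJD 0; the target day is +40090 days from there, so JDN = 2440091.

2440091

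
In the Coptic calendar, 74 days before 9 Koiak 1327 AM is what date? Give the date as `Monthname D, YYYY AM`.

Thout 25, 1327 AM

Counting 74 days back from JDN 2309449 reaches JDN 2309375, which is Thout 25, 1327 AM.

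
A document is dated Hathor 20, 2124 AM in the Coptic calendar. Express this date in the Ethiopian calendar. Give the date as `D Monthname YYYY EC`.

The source date corresponds to 3 December 2407 in the Gregorian calendar (JDN 2600535).
That day falls on 20 Hidar 2400 EC in the Ethiopian calendar.

20 Hidar 2400 EC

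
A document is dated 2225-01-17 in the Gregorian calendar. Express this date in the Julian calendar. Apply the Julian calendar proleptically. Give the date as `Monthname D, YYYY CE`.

At this point the Julian calendar is 15 days behind the Gregorian.
17 January 2225 Gregorian − 15 days → 2 January 2225 Julian.

January 2, 2225 CE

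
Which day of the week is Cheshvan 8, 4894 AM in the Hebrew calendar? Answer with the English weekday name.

This is JDN 2135168 (16 October 1133 Gregorian).
JDN 2135168 mod 7 = 0, and JDN 0 was a Monday, so this is a Monday.

Monday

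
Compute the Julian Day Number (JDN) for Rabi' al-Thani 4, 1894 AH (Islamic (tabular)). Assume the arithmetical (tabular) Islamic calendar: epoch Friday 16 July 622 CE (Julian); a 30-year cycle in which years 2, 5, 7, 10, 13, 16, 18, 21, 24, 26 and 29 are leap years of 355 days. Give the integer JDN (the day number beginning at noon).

2619348

Equivalently 6 June 2459 (Gregorian).
JDN 2299161 is 15 October 1582 CE (Gregorian); the target day is +320187 days from there, so JDN = 2619348.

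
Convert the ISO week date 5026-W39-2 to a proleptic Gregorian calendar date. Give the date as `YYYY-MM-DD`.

5026-09-26

ISO week 1 of 5026 is the week containing the first Thursday of 5026.
Week 39, day 2 (Tuesday) lands on 5026-09-26.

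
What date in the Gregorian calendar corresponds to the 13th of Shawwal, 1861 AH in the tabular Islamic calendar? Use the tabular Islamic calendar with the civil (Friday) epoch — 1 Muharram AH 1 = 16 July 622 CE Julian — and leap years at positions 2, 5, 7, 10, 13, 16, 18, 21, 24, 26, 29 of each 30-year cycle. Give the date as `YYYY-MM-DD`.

2427-12-03

Julian Day Number of the source date = 2607840.
Converting JDN 2607840 to the Gregorian calendar gives 3 December 2427 CE.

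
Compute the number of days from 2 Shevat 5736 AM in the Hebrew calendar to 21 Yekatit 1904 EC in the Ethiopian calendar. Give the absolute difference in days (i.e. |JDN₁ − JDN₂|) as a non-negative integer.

JDN of the first date = 2442782.
JDN of the second date = 2419462.
|2419462 − 2442782| = 23320.

23320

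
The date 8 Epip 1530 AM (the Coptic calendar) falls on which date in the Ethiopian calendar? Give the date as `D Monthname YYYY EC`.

Both dates share Julian Day Number 2383804; in the Ethiopian calendar that is 8 Hamle 1806 EC.

8 Hamle 1806 EC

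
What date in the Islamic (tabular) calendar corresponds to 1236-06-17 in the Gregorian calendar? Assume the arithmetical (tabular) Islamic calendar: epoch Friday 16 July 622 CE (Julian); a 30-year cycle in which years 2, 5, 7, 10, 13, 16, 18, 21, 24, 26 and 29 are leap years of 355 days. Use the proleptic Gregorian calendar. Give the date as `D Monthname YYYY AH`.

Both dates share Julian Day Number 2172668; in the tabular Islamic calendar that is 3 Shawwal 633 AH.

3 Shawwal 633 AH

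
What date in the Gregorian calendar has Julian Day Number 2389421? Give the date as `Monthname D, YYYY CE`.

JDN 2451545 is 1 Jan 2000; 2389421 is −62124 days from there.

November 29, 1829 CE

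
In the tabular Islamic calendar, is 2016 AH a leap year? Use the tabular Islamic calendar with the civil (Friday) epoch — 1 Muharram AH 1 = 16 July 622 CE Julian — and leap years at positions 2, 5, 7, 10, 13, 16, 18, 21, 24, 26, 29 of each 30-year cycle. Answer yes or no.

no

Year 2016 AH is year 6 of its 30-year cycle; leap positions are 2, 5, 7, 10, 13, 16, 18, 21, 24, 26, 29, so it is a common year (354 days).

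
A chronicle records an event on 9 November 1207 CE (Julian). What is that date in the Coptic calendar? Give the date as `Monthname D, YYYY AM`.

Julian Day Number of the source date = 2162227.
Converting JDN 2162227 to the Coptic calendar gives 12 Hathor 924 AM.

Hathor 12, 924 AM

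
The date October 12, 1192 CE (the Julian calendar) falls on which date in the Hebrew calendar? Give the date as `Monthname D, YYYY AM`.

The source date corresponds to 19 October 1192 in the proleptic Gregorian calendar (JDN 2156721).
That day falls on 3 Cheshvan 4953 AM in the Hebrew calendar.

Cheshvan 3, 4953 AM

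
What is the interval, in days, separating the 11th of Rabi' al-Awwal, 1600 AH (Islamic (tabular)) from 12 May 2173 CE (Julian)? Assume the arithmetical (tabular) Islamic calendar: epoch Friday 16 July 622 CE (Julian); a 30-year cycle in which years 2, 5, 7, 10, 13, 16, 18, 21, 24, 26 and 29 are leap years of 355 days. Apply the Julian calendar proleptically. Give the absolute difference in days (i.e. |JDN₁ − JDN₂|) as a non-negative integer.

JDN of the first date = 2515141.
JDN of the second date = 2514878.
|2514878 − 2515141| = 263.

263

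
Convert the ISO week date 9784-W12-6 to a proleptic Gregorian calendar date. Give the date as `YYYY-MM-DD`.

ISO week 1 of 9784 is the week containing the first Thursday of 9784.
Week 12, day 6 (Saturday) lands on 9784-03-20.

9784-03-20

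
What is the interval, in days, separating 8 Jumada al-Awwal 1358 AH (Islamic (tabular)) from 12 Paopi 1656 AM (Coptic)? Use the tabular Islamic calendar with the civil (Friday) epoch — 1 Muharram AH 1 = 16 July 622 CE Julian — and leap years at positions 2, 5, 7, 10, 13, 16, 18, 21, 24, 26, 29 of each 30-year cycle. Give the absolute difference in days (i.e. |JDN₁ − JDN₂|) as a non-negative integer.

119

First date → JDN 2429441; second date → JDN 2429560.
The interval is |2429441 − 2429560| = 119 days.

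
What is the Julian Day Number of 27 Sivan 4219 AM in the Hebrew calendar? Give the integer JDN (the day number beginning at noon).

1888872

In the proleptic Gregorian calendar the same day is 15 June 459.
JDN 2400001 is 17 November 1858 CE (Gregorian), MJD 0; the target day is −511129 days from there, so JDN = 1888872.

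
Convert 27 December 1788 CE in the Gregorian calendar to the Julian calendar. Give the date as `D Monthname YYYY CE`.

16 December 1788 CE

At this point the Julian calendar is 11 days behind the Gregorian.
27 December 1788 Gregorian − 11 days → 16 December 1788 Julian.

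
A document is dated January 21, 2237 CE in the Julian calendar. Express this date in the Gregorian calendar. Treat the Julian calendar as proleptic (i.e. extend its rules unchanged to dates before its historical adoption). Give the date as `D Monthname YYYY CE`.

At this point the Julian calendar is 15 days behind the Gregorian.
21 January 2237 Julian + 15 days → 5 February 2237 Gregorian.

5 February 2237 CE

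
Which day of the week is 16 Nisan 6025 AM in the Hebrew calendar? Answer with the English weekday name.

Sunday

This is JDN 2548426 (2 April 2265 Gregorian).
JDN 2548426 mod 7 = 6, and JDN 0 was a Monday, so this is a Sunday.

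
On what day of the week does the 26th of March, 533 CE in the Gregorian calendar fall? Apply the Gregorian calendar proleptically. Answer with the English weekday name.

Thursday

Since JDN mod 7 = 3 (0 = Monday), the day is Thursday.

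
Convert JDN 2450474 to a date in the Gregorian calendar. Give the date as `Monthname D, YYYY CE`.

January 25, 1997 CE

JDN 2451545 is 1 Jan 2000; 2450474 is −1071 days from there.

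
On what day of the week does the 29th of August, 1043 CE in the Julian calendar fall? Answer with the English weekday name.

Monday

This is JDN 2102254 (4 September 1043 Gregorian).
Since JDN mod 7 = 0 (0 = Monday), the day is Monday.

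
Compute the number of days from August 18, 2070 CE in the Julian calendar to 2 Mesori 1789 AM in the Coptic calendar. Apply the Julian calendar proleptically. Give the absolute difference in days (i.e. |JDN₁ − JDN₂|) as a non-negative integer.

JDN of the first date = 2477355.
JDN of the second date = 2478428.
|2478428 − 2477355| = 1073.

1073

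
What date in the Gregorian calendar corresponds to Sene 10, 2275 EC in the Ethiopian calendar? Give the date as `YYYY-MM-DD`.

2283-06-19

Both dates share Julian Day Number 2555078; in the Gregorian calendar that is 19 June 2283 CE.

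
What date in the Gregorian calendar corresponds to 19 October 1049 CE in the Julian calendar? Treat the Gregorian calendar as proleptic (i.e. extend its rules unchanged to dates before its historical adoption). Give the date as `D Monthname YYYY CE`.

The Julian–Gregorian offset here is 6 days (Julian trailing).
19 October 1049 Julian + 6 days → 25 October 1049 Gregorian.

25 October 1049 CE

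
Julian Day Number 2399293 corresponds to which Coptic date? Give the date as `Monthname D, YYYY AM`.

The Gregorian equivalent of JDN 2399293 is 9 December 1856.
In the Coptic calendar that day is Koiak 1, 1573 AM.

Koiak 1, 1573 AM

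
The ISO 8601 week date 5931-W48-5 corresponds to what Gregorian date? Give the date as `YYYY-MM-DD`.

ISO week 1 of 5931 is the week containing the first Thursday of 5931.
Week 48, day 5 (Friday) lands on 5931-11-27.

5931-11-27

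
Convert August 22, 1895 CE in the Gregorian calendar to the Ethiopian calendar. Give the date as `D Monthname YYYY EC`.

Julian Day Number of the source date = 2413428.
Converting JDN 2413428 to the Ethiopian calendar gives 17 Nehase 1887 EC.

17 Nehase 1887 EC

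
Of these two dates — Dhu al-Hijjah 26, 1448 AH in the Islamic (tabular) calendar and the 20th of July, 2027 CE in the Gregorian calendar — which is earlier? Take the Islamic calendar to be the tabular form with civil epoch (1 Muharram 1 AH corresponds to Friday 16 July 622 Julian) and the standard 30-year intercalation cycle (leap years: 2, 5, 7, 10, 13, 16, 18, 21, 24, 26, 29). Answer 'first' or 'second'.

Converting both to JDN: 2461559 vs 2461607; the smaller is the first.

first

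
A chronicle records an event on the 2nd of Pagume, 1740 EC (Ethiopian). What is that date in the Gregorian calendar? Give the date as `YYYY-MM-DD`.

1748-09-05

Julian Day Number of the source date = 2359752.
Converting JDN 2359752 to the Gregorian calendar gives 5 September 1748 CE.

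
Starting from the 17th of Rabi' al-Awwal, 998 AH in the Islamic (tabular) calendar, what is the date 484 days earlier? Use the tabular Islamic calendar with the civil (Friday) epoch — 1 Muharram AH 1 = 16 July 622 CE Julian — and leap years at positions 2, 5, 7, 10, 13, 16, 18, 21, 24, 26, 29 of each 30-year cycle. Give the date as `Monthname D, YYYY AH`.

Dhu al-Qa'dah 6, 996 AH

The starting date is JDN 2301819; 2301819 − 484 = 2301335.
JDN 2301335 corresponds to Dhu al-Qa'dah 6, 996 AH.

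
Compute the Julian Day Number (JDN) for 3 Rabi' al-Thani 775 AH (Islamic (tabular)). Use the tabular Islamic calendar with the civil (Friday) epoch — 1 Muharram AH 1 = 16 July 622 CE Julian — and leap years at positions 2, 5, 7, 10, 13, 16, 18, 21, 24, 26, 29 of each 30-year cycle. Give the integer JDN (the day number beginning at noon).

2222811

In the proleptic Gregorian calendar the same day is 30 September 1373.
JDN 2299161 is 15 October 1582 CE (Gregorian); the target day is −76350 days from there, so JDN = 2222811.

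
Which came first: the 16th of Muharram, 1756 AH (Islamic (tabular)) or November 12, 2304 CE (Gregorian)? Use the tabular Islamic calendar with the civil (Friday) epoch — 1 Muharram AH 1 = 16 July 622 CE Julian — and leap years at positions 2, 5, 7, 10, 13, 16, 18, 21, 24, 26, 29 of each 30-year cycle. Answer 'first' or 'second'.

The two dates have Julian Day Numbers 2570368 and 2562894 respectively.
Since 2562894 < 2570368, the second date comes first.

second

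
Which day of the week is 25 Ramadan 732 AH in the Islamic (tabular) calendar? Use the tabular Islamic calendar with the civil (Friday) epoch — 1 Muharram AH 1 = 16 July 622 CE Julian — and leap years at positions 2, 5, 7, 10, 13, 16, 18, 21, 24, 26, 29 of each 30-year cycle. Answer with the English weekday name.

This is JDN 2207742 (28 June 1332 Gregorian).
JDN 2207742 mod 7 = 5, and JDN 0 was a Monday, so this is a Saturday.

Saturday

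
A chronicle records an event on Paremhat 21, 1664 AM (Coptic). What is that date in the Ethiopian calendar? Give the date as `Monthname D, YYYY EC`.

Megabit 21, 1940 EC

Julian Day Number of the source date = 2432641.
Converting JDN 2432641 to the Ethiopian calendar gives 21 Megabit 1940 EC.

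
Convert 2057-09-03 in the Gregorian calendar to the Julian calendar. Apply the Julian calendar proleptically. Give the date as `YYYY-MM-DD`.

2057-08-21

At this point the Julian calendar is 13 days behind the Gregorian.
3 September 2057 Gregorian − 13 days → 21 August 2057 Julian.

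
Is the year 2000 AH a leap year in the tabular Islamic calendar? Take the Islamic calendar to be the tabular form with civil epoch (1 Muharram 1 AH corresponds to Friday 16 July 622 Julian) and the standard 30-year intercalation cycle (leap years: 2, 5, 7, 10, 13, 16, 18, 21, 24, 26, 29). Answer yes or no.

no

Year 2000 AH is year 20 of its 30-year cycle; leap positions are 2, 5, 7, 10, 13, 16, 18, 21, 24, 26, 29, so it is a common year (354 days).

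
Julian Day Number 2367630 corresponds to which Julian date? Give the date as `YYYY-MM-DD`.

1770-03-21

JDN 2367630 is 1 April 1770 in the Gregorian calendar.
In the Julian calendar that day is 1770-03-21.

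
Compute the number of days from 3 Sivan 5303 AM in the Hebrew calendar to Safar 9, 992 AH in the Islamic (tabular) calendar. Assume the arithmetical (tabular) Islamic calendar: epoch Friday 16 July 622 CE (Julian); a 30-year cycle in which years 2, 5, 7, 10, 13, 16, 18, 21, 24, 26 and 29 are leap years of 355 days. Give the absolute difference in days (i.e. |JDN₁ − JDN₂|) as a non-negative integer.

14891

JDN of the first date = 2284764.
JDN of the second date = 2299655.
|2299655 − 2284764| = 14891.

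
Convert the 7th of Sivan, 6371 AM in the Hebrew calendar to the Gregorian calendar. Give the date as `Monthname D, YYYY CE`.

June 10, 2611 CE

Julian Day Number of the source date = 2674868.
Converting JDN 2674868 to the Gregorian calendar gives 10 June 2611 CE.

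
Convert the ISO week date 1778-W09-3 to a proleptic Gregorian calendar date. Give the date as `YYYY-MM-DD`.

1778-02-25

ISO week 1 of 1778 is the week containing the first Thursday of 1778.
Week 9, day 3 (Wednesday) lands on 1778-02-25.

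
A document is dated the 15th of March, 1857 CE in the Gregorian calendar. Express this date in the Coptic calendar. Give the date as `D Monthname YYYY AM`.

Both dates share Julian Day Number 2399389; in the Coptic calendar that is 7 Paremhat 1573 AM.

7 Paremhat 1573 AM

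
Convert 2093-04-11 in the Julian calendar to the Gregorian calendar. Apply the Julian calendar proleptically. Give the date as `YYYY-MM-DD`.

At this point the Julian calendar is 13 days behind the Gregorian.
11 April 2093 Julian + 13 days → 24 April 2093 Gregorian.

2093-04-24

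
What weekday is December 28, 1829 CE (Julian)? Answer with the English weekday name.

Saturday

In the Gregorian calendar this is 9 January 1830 (JDN 2389462).
Since JDN mod 7 = 5 (0 = Monday), the day is Saturday.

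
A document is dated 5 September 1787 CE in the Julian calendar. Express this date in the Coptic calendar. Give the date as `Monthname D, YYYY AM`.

Thout 7, 1504 AM

Both dates share Julian Day Number 2374007; in the Coptic calendar that is 7 Thout 1504 AM.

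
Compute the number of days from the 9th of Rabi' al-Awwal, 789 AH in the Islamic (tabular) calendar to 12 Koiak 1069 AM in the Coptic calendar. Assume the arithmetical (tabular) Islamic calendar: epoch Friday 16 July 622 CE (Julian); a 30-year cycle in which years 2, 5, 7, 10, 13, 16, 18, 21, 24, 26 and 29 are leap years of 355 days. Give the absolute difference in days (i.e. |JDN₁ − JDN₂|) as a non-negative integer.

JDN of the first date = 2227748.
JDN of the second date = 2215218.
|2215218 − 2227748| = 12530.

12530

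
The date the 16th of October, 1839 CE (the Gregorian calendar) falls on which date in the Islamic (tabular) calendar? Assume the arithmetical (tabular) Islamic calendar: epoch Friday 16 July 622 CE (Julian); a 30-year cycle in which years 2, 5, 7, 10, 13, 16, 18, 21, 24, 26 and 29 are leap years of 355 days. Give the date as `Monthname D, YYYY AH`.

Sha'ban 7, 1255 AH

Both dates share Julian Day Number 2393029; in the tabular Islamic calendar that is 7 Sha'ban 1255 AH.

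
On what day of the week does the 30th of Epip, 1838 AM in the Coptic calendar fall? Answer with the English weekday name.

In the Gregorian calendar this is 7 August 2122 (JDN 2496323).
JDN 2496323 mod 7 = 4, and JDN 0 was a Monday, so this is a Friday.

Friday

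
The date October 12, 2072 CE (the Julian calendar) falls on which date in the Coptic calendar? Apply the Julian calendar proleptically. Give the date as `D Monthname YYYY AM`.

15 Paopi 1789 AM

Both dates share Julian Day Number 2478141; in the Coptic calendar that is 15 Paopi 1789 AM.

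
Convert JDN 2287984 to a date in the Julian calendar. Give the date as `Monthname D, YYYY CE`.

JDN 2287984 is 9 March 1552 in the proleptic Gregorian calendar.
In the Julian calendar that day is February 28, 1552 CE.

February 28, 1552 CE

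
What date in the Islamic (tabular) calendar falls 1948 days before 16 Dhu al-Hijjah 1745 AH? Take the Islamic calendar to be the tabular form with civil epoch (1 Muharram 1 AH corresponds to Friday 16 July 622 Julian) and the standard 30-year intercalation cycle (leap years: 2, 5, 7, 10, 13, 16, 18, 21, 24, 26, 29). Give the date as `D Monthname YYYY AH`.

Counting 1948 days back from JDN 2566795 reaches JDN 2564847, which is 16 Jumada al-Thani 1740 AH.

16 Jumada al-Thani 1740 AH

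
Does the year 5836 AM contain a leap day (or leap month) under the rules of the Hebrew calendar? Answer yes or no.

yes

Hebrew year 5836 is year 3 of its 19-year Metonic cycle; leap years are at positions 3, 6, 8, 11, 14, 17, 19, so it is a leap year (13 months).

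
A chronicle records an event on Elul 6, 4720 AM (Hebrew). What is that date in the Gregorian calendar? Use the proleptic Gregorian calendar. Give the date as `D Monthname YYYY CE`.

Julian Day Number of the source date = 2071941.
Converting JDN 2071941 to the Gregorian calendar gives 5 September 960 CE.

5 September 960 CE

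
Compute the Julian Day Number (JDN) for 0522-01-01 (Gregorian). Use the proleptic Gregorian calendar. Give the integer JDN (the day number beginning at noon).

1911717

JDN 2299161 is 15 October 1582 CE (Gregorian); the target day is −387444 days from there, so JDN = 1911717.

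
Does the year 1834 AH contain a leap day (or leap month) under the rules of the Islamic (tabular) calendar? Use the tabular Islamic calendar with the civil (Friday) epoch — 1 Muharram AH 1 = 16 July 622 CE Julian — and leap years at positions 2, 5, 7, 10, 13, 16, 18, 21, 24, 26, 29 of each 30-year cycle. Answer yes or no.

no

Year 1834 AH is year 4 of its 30-year cycle; leap positions are 2, 5, 7, 10, 13, 16, 18, 21, 24, 26, 29, so it is a common year (354 days).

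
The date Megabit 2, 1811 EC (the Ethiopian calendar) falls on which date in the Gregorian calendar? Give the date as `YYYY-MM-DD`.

1819-03-10

Both dates share Julian Day Number 2385504; in the Gregorian calendar that is 10 March 1819 CE.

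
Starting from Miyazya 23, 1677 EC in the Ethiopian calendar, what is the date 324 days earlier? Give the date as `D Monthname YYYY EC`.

The starting date is JDN 2336612; 2336612 − 324 = 2336288.
JDN 2336288 corresponds to 4 Sene 1676 EC.

4 Sene 1676 EC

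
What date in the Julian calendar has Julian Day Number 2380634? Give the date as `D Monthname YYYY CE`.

27 October 1805 CE

The Gregorian equivalent of JDN 2380634 is 8 November 1805.
In the Julian calendar that day is 27 October 1805 CE.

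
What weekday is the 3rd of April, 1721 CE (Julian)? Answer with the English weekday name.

In the Gregorian calendar this is 14 April 1721 (JDN 2349746).
2349746 ≡ 0 (mod 7); counting from Monday = 0 gives Monday.

Monday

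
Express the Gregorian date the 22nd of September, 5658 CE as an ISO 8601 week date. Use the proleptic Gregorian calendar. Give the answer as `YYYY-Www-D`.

The weekday is Sunday (ISO weekday 7).
That Sunday belongs to ISO week 38 of ISO year 5658.

5658-W38-7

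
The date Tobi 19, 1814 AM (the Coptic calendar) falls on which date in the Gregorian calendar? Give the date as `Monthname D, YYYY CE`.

January 27, 2098 CE

Both dates share Julian Day Number 2487366; in the Gregorian calendar that is 27 January 2098 CE.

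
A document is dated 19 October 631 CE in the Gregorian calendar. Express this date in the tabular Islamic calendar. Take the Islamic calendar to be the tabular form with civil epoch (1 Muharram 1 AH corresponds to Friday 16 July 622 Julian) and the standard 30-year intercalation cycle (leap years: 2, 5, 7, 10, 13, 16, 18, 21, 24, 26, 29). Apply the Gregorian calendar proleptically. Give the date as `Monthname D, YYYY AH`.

Julian Day Number of the source date = 1951819.
Converting JDN 1951819 to the tabular Islamic calendar gives 14 Rajab 10 AH.

Rajab 14, 10 AH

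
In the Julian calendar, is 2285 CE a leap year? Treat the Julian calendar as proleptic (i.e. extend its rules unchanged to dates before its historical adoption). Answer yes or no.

no

2285 mod 4 = 1, so it is a common year in the Julian calendar.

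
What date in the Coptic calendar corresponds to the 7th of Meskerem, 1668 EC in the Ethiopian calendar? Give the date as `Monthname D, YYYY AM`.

Thout 7, 1392 AM

Julian Day Number of the source date = 2333099.
Converting JDN 2333099 to the Coptic calendar gives 7 Thout 1392 AM.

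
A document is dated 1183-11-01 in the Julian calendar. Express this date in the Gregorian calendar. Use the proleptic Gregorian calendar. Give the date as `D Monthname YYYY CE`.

For dates in this range the Gregorian date is 7 days ahead of the Julian.
1 November 1183 Julian + 7 days → 8 November 1183 Gregorian.

8 November 1183 CE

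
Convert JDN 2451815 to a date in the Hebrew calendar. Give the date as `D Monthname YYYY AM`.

27 Elul 5760 AM

The Gregorian equivalent of JDN 2451815 is 27 September 2000.
In the Hebrew calendar that day is 27 Elul 5760 AM.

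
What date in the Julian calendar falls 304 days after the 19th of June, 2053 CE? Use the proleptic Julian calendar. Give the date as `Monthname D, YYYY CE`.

The starting date is JDN 2471086; 2471086 + 304 = 2471390.
JDN 2471390 corresponds to April 19, 2054 CE.

April 19, 2054 CE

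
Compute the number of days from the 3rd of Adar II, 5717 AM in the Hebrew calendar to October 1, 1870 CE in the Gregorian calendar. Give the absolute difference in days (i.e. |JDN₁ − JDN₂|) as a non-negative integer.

JDN of the first date = 2435904.
JDN of the second date = 2404337.
|2404337 − 2435904| = 31567.

31567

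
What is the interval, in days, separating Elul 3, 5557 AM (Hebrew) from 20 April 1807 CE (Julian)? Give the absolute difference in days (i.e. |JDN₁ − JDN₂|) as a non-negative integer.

3536

JDN of the first date = 2377638.
JDN of the second date = 2381174.
|2381174 − 2377638| = 3536.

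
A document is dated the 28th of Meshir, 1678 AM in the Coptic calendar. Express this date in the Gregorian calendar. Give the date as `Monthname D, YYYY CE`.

Julian Day Number of the source date = 2437731.
Converting JDN 2437731 to the Gregorian calendar gives 7 March 1962 CE.

March 7, 1962 CE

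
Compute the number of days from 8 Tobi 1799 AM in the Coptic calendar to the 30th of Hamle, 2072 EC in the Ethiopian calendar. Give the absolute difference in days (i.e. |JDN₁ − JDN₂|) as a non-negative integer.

893

First date → JDN 2481876; second date → JDN 2480983.
The interval is |2481876 − 2480983| = 893 days.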